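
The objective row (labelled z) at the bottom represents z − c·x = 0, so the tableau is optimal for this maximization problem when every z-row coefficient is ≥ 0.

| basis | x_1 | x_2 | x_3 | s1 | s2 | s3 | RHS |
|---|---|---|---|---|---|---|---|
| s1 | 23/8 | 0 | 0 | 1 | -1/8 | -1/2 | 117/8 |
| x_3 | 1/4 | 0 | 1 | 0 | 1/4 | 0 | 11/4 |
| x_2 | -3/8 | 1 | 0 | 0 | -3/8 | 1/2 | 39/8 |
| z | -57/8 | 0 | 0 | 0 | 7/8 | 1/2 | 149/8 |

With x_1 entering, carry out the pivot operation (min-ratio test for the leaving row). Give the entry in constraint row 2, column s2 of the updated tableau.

Ratio test on column x_1 — row 1: (117/8)/(23/8) = 117/23; row 2: (11/4)/(1/4) = 11; row 3: entry -3/8 ≤ 0. Minimum is 117/23 at row 1 (s1 leaves); pivot element 23/8.
Divide row 1 by 23/8; eliminate column x_1 from the other rows.
Row 2 update in column s2: 1/4 − (1/4)·(-1/23) = 6/23.

6/23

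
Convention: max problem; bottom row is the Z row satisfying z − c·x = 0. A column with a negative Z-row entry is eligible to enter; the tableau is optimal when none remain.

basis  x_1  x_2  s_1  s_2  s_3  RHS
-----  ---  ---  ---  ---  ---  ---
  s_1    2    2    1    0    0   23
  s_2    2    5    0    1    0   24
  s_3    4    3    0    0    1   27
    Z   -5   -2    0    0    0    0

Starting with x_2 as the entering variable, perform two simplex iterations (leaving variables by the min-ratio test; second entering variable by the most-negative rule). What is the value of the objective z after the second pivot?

Ratio test on column x_2 — row 1: 23/2 = 23/2; row 2: 24/5 = 24/5; row 3: 27/3 = 9. Minimum is 24/5 at row 2 (s_2 leaves); pivot element 5.
Pivot on row 2; the Z-row RHS becomes 0 − (-2)·(24/5) = 48/5.
Next entering variable (most negative Z-row entry -21/5): x_1.
Ratio test on column x_1 — row 1: (67/5)/(6/5) = 67/6; row 2: (24/5)/(2/5) = 12; row 3: (63/5)/(14/5) = 9/2. Minimum is 9/2 at row 3 (s_3 leaves); pivot element 14/5.
After the second pivot the Z-row RHS is 48/5 − (-21/5)·(9/2) = 57/2.

57/2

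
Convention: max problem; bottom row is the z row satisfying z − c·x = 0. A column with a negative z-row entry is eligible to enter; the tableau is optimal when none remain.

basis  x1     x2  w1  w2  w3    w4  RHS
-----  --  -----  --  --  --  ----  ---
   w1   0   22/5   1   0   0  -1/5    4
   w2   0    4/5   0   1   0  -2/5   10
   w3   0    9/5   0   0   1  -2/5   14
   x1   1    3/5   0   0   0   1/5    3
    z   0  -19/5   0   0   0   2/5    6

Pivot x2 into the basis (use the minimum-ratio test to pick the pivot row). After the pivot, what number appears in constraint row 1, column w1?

5/22

Ratio test on column x2 — row 1: 4/(22/5) = 10/11; row 2: 10/(4/5) = 25/2; row 3: 14/(9/5) = 70/9; row 4: 3/(3/5) = 5. Minimum is 10/11 at row 1 (w1 leaves); pivot element 22/5.
Divide row 1 by 22/5; eliminate column x2 from the other rows.
In the new row 1, the w1 entry is the old entry divided by the pivot: 1/(22/5) = 5/22.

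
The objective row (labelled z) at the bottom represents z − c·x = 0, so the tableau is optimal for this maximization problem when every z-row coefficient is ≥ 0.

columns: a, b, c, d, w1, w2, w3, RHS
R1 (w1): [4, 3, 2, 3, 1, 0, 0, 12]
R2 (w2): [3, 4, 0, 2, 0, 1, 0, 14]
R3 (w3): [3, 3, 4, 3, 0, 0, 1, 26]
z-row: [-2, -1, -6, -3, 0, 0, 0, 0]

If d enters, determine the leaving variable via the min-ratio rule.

w1

Column d entries and ratios — w1: 12/3 = 4; w2: 14/2 = 7; w3: 26/3 = 26/3.
Smallest ratio is 4 in the row of w1, so w1 leaves.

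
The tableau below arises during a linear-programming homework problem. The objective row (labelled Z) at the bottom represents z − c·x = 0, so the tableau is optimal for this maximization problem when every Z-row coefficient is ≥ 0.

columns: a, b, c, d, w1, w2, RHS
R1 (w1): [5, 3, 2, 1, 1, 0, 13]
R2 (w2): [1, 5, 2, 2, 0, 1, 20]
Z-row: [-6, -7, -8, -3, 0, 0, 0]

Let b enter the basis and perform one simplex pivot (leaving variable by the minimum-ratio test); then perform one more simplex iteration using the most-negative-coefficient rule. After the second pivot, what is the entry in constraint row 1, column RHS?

Ratio test on column b — row 1: 13/3 = 13/3; row 2: 20/5 = 4. Minimum is 4 at row 2 (w2 leaves); pivot element 5.
Divide row 2 by 5; eliminate column b from the other rows.
Second iteration: most negative Z-row entry is -26/5 in column c, so c enters.
Ratio test on column c — row 1: 1/(4/5) = 5/4; row 2: 4/(2/5) = 10. Minimum is 5/4 at row 1 (w1 leaves); pivot element 4/5.
Divide row 1 by 4/5; eliminate column c from the other rows.
After both pivots, the entry at constraint row 1, column RHS is 5/4.

5/4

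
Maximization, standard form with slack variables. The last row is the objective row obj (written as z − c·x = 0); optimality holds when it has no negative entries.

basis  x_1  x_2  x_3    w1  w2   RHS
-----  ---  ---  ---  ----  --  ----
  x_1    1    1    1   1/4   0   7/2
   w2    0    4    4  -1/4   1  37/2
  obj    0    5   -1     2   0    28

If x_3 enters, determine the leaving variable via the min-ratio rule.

Column x_3 entries and ratios — x_1: (7/2)/1 = 7/2; w2: (37/2)/4 = 37/8.
Smallest ratio is 7/2 in the row of x_1, so x_1 leaves.

x_1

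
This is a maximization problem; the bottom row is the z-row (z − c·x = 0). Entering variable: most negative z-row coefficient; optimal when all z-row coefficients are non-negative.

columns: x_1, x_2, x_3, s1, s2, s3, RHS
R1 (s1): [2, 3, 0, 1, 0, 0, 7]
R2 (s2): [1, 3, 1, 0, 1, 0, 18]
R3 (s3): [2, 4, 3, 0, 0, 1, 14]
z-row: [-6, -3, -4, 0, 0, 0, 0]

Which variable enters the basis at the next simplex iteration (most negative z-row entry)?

x_1

Negative z-row entries: x_1: -6, x_2: -3, x_3: -4.
The most negative is -6 in column x_1, so x_1 enters.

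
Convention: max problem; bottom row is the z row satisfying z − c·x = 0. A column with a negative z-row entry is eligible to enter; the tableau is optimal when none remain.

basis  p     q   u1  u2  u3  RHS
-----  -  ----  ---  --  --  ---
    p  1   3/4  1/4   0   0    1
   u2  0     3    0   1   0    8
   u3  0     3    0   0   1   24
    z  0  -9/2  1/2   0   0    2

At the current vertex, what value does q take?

0

q is not in the basis, so in the current basic feasible solution q = 0.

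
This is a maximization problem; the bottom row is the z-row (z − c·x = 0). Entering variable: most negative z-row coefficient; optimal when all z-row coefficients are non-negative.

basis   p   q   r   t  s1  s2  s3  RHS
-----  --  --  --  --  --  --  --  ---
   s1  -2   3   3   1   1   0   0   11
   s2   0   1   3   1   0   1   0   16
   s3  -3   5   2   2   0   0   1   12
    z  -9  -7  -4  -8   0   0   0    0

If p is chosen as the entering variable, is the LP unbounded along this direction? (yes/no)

yes

Every constraint-row entry in column p is ≤ 0, so increasing p is unbounded.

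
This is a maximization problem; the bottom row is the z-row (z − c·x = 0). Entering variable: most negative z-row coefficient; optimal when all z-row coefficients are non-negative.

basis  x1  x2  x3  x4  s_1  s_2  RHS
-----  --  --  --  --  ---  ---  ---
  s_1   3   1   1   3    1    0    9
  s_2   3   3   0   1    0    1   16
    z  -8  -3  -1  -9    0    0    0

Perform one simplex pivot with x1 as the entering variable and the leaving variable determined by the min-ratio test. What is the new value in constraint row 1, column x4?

Ratio test on column x1 — row 1: 9/3 = 3; row 2: 16/3 = 16/3. Minimum is 3 at row 1 (s_1 leaves); pivot element 3.
Divide row 1 by 3; eliminate column x1 from the other rows.
In the new row 1, the x4 entry is the old entry divided by the pivot: 3/3 = 1.

1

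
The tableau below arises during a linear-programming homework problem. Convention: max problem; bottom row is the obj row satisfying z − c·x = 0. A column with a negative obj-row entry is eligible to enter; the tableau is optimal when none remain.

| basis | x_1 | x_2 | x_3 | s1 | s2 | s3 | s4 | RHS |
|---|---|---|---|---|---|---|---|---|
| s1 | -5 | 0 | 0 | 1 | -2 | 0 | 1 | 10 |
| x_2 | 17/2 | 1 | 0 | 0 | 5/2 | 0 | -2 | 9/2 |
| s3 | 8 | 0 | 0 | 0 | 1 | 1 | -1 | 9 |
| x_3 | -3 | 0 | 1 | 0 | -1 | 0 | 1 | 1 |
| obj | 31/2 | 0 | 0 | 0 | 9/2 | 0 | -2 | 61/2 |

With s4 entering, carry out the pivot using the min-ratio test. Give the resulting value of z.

65/2

Ratio test on column s4 — row 1: 10/1 = 10; row 2: entry -2 ≤ 0; row 3: entry -1 ≤ 0; row 4: 1/1 = 1. Minimum is 1 at row 4 (x_3 leaves); pivot element 1.
Pivot on row 4; the obj-row RHS becomes 61/2 − (-2)·1 = 65/2.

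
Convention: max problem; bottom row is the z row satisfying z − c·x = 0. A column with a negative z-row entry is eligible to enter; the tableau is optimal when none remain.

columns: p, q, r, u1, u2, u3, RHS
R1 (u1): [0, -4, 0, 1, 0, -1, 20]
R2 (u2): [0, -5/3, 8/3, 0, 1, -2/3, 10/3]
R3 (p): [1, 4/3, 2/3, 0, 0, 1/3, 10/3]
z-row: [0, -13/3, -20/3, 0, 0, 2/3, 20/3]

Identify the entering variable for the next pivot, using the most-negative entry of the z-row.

r

Negative z-row entries: q: -13/3, r: -20/3.
The most negative is -20/3 in column r, so r enters.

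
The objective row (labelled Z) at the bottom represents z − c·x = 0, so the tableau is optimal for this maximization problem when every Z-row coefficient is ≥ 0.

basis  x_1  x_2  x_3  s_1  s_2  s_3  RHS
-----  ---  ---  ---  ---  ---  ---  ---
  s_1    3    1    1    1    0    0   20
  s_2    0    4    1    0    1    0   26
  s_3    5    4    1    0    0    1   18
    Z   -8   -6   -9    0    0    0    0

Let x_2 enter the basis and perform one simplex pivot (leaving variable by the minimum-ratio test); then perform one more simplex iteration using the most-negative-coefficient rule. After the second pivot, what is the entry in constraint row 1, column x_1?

Ratio test on column x_2 — row 1: 20/1 = 20; row 2: 26/4 = 13/2; row 3: 18/4 = 9/2. Minimum is 9/2 at row 3 (s_3 leaves); pivot element 4.
Divide row 3 by 4; eliminate column x_2 from the other rows.
Second iteration: most negative Z-row entry is -15/2 in column x_3, so x_3 enters.
Ratio test on column x_3 — row 1: (31/2)/(3/4) = 62/3; row 2: entry 0 ≤ 0; row 3: (9/2)/(1/4) = 18. Minimum is 18 at row 3 (x_2 leaves); pivot element 1/4.
Divide row 3 by 1/4; eliminate column x_3 from the other rows.
After both pivots, the entry at constraint row 1, column x_1 is -2.

-2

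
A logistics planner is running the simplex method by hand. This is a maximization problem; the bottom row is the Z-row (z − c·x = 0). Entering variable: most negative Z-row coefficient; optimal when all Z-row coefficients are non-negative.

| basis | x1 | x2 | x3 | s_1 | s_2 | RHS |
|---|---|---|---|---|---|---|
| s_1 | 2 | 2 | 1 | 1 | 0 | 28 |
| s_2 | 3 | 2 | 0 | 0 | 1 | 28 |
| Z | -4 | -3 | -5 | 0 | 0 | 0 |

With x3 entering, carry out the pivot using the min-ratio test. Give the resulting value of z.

140

Ratio test on column x3 — row 1: 28/1 = 28; row 2: entry 0 ≤ 0. Minimum is 28 at row 1 (s_1 leaves); pivot element 1.
Pivot on row 1; the Z-row RHS becomes 0 − (-5)·28 = 140.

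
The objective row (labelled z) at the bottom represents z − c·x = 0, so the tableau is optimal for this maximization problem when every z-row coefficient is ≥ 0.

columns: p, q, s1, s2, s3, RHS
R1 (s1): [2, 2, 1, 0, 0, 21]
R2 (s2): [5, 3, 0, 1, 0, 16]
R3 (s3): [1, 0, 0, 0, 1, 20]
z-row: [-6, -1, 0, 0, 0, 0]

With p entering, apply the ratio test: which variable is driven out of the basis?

s2

Column p entries and ratios — s1: 21/2 = 21/2; s2: 16/5 = 16/5; s3: 20/1 = 20.
Smallest ratio is 16/5 in the row of s2, so s2 leaves.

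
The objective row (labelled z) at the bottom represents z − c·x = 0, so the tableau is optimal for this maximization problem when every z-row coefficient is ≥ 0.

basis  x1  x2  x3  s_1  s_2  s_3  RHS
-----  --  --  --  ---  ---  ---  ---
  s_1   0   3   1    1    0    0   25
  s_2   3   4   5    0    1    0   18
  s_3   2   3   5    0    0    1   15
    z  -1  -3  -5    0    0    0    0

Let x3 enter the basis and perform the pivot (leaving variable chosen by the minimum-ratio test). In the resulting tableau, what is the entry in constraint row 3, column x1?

Ratio test on column x3 — row 1: 25/1 = 25; row 2: 18/5 = 18/5; row 3: 15/5 = 3. Minimum is 3 at row 3 (s_3 leaves); pivot element 5.
Divide row 3 by 5; eliminate column x3 from the other rows.
In the new row 3, the x1 entry is the old entry divided by the pivot: 2/5 = 2/5.

2/5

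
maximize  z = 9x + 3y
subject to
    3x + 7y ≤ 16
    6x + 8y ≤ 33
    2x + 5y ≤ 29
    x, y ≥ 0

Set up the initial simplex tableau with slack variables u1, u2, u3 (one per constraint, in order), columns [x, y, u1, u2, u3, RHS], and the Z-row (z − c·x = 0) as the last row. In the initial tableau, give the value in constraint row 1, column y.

7

Constraint 1 has coefficient 7 on y.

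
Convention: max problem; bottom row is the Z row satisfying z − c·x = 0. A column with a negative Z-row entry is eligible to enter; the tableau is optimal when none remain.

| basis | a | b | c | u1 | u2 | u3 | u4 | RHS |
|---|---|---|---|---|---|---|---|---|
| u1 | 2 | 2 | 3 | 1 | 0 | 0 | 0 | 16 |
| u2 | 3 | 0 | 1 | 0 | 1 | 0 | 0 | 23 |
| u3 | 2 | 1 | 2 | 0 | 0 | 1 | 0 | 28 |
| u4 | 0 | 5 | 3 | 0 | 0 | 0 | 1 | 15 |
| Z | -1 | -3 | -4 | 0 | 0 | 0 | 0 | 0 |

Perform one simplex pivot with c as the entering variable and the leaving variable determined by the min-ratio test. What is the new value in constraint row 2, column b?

Ratio test on column c — row 1: 16/3 = 16/3; row 2: 23/1 = 23; row 3: 28/2 = 14; row 4: 15/3 = 5. Minimum is 5 at row 4 (u4 leaves); pivot element 3.
Divide row 4 by 3; eliminate column c from the other rows.
Row 2 update in column b: 0 − 1·(5/3) = -5/3.

-5/3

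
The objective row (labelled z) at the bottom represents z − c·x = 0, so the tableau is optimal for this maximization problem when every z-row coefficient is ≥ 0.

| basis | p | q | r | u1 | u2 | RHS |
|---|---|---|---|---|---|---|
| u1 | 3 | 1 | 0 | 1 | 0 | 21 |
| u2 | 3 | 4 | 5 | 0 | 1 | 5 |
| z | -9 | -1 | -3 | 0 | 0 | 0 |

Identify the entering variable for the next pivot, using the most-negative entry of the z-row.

Negative z-row entries: p: -9, q: -1, r: -3.
The most negative is -9 in column p, so p enters.

p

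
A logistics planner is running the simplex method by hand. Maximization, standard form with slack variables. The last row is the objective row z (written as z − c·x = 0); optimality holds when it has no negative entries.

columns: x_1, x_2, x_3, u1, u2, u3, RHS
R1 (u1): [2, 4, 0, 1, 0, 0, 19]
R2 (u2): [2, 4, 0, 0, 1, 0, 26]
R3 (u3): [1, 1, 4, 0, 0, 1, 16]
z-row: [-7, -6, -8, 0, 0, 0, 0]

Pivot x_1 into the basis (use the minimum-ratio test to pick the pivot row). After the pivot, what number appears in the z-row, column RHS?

Ratio test on column x_1 — row 1: 19/2 = 19/2; row 2: 26/2 = 13; row 3: 16/1 = 16. Minimum is 19/2 at row 1 (u1 leaves); pivot element 2.
Divide row 1 by 2; eliminate column x_1 from the other rows.
z-row update in column RHS: 0 − (-7)·(19/2) = 133/2.

133/2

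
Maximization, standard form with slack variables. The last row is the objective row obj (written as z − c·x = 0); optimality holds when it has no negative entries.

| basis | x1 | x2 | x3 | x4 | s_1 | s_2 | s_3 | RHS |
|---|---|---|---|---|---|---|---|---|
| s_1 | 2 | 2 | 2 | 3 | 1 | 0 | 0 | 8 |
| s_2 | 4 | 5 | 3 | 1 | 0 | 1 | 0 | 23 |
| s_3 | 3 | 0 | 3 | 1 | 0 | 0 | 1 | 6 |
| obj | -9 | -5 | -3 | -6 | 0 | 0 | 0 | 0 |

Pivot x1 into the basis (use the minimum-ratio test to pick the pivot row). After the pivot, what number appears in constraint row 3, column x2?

0

Ratio test on column x1 — row 1: 8/2 = 4; row 2: 23/4 = 23/4; row 3: 6/3 = 2. Minimum is 2 at row 3 (s_3 leaves); pivot element 3.
Divide row 3 by 3; eliminate column x1 from the other rows.
In the new row 3, the x2 entry is the old entry divided by the pivot: 0/3 = 0.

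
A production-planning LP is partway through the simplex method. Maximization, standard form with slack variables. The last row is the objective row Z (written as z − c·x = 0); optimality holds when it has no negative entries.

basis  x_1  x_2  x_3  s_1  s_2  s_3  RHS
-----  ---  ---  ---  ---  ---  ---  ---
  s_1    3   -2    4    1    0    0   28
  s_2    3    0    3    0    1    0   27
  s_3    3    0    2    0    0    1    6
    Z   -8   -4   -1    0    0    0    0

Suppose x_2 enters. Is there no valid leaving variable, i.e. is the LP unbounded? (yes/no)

yes

Every constraint-row entry in column x_2 is ≤ 0, so increasing x_2 is unbounded.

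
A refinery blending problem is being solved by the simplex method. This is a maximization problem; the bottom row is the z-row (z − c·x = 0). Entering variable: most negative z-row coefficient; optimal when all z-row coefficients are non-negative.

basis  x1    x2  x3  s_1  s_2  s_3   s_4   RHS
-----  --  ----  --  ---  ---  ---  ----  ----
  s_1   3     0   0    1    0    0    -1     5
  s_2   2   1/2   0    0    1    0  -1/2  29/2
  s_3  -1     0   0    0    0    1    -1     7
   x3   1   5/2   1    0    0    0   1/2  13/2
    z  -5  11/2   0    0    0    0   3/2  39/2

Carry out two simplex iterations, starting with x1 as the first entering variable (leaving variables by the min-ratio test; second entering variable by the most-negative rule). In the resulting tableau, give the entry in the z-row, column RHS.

Ratio test on column x1 — row 1: 5/3 = 5/3; row 2: (29/2)/2 = 29/4; row 3: entry -1 ≤ 0; row 4: (13/2)/1 = 13/2. Minimum is 5/3 at row 1 (s_1 leaves); pivot element 3.
Divide row 1 by 3; eliminate column x1 from the other rows.
Second iteration: most negative z-row entry is -1/6 in column s_4, so s_4 enters.
Ratio test on column s_4 — row 1: entry -1/3 ≤ 0; row 2: (67/6)/(1/6) = 67; row 3: entry -4/3 ≤ 0; row 4: (29/6)/(5/6) = 29/5. Minimum is 29/5 at row 4 (x3 leaves); pivot element 5/6.
Divide row 4 by 5/6; eliminate column s_4 from the other rows.
After both pivots, the entry at the z-row, column RHS is 144/5.

144/5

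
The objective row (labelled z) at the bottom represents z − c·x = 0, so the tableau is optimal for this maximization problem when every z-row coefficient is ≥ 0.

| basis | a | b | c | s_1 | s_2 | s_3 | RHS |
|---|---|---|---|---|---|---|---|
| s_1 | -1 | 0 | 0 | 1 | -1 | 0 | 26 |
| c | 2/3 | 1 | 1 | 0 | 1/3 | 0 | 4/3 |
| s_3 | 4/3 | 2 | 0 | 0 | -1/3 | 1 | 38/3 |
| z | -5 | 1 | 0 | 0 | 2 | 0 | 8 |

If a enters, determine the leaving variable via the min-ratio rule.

Column a entries and ratios — s_1: -1 ≤ 0, skip; c: (4/3)/(2/3) = 2; s_3: (38/3)/(4/3) = 19/2.
Smallest ratio is 2 in the row of c, so c leaves.

c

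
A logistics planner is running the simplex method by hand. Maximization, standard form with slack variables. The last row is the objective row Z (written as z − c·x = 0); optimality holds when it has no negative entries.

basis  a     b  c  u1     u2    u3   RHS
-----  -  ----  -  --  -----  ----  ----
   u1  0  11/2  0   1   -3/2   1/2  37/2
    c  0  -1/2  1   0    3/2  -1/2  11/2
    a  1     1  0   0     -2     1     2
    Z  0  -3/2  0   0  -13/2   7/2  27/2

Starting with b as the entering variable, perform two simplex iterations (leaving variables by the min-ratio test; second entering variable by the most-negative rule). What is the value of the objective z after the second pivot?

Ratio test on column b — row 1: (37/2)/(11/2) = 37/11; row 2: entry -1/2 ≤ 0; row 3: 2/1 = 2. Minimum is 2 at row 3 (a leaves); pivot element 1.
Pivot on row 3; the Z-row RHS becomes 27/2 − (-3/2)·2 = 33/2.
Next entering variable (most negative Z-row entry -19/2): u2.
Ratio test on column u2 — row 1: (15/2)/(19/2) = 15/19; row 2: (13/2)/(1/2) = 13; row 3: entry -2 ≤ 0. Minimum is 15/19 at row 1 (u1 leaves); pivot element 19/2.
After the second pivot the Z-row RHS is 33/2 − (-19/2)·(15/19) = 24.

24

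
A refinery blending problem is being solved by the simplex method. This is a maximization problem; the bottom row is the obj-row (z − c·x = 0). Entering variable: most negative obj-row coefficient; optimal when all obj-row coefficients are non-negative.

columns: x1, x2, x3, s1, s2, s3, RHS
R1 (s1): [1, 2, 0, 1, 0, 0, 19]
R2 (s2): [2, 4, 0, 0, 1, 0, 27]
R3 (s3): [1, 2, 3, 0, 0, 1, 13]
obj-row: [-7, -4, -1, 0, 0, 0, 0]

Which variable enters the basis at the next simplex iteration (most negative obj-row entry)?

x1

Negative obj-row entries: x1: -7, x2: -4, x3: -1.
The most negative is -7 in column x1, so x1 enters.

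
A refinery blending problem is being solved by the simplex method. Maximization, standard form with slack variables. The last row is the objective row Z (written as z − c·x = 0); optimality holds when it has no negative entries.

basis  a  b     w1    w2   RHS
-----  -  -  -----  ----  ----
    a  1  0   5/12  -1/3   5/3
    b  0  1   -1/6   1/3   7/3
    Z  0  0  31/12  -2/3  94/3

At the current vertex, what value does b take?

7/3

b is basic (row 2); its value is the RHS of that row, 7/3.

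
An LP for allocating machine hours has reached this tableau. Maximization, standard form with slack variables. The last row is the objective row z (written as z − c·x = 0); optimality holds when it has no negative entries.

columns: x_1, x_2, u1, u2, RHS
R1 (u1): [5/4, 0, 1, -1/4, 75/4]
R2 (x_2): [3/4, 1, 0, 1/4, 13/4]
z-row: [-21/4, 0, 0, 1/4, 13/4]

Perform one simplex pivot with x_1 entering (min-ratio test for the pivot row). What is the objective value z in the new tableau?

26

Ratio test on column x_1 — row 1: (75/4)/(5/4) = 15; row 2: (13/4)/(3/4) = 13/3. Minimum is 13/3 at row 2 (x_2 leaves); pivot element 3/4.
Pivot on row 2; the z-row RHS becomes 13/4 − (-21/4)·(13/3) = 26.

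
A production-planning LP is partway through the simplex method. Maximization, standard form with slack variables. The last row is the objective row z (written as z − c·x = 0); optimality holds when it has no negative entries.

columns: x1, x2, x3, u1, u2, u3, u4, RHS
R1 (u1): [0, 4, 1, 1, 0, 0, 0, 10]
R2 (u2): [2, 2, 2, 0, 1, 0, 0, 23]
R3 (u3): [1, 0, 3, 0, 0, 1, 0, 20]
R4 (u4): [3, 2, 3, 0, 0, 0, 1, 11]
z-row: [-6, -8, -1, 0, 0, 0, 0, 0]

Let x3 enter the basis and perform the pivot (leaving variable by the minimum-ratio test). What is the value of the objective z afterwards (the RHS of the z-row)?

11/3

Ratio test on column x3 — row 1: 10/1 = 10; row 2: 23/2 = 23/2; row 3: 20/3 = 20/3; row 4: 11/3 = 11/3. Minimum is 11/3 at row 4 (u4 leaves); pivot element 3.
Pivot on row 4; the z-row RHS becomes 0 − (-1)·(11/3) = 11/3.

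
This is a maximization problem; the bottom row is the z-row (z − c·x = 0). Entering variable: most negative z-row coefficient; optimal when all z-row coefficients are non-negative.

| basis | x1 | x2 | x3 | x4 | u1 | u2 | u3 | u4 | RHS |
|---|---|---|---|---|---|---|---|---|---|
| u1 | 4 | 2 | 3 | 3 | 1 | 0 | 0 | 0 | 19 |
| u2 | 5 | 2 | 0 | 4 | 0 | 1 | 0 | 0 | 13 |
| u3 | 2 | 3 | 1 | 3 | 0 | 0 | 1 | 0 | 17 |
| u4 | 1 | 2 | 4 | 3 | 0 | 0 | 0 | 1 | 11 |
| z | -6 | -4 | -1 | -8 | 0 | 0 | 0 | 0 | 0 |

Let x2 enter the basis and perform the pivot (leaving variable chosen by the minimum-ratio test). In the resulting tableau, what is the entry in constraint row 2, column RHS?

2

Ratio test on column x2 — row 1: 19/2 = 19/2; row 2: 13/2 = 13/2; row 3: 17/3 = 17/3; row 4: 11/2 = 11/2. Minimum is 11/2 at row 4 (u4 leaves); pivot element 2.
Divide row 4 by 2; eliminate column x2 from the other rows.
Row 2 update in column RHS: 13 − 2·(11/2) = 2.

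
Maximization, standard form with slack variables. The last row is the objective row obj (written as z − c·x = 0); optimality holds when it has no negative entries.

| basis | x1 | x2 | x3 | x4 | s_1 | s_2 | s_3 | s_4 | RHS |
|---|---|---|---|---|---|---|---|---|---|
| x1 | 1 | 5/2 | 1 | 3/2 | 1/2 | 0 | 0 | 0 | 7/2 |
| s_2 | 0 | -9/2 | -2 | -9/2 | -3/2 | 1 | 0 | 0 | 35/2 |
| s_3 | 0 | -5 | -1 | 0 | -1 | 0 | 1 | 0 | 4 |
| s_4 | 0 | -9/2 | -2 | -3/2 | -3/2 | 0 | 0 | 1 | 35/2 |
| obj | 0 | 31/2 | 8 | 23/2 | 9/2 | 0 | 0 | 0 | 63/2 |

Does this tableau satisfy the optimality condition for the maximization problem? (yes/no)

Every obj-row coefficient is ≥ 0, so the tableau is optimal.

yes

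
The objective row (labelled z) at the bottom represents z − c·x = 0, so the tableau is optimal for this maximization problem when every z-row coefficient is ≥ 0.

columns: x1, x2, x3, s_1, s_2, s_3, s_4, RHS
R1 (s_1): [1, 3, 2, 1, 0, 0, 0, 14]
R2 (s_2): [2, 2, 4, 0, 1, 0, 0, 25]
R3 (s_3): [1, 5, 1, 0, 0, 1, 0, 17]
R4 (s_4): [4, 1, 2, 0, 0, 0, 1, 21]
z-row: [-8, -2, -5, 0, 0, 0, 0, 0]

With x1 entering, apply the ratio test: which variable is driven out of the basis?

Column x1 entries and ratios — s_1: 14/1 = 14; s_2: 25/2 = 25/2; s_3: 17/1 = 17; s_4: 21/4 = 21/4.
Smallest ratio is 21/4 in the row of s_4, so s_4 leaves.

s_4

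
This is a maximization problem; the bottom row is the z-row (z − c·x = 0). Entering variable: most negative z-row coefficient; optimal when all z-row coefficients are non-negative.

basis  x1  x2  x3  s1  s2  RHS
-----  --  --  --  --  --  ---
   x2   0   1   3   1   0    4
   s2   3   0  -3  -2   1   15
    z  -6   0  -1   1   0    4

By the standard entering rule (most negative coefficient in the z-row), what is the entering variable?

Negative z-row entries: x1: -6, x3: -1.
The most negative is -6 in column x1, so x1 enters.

x1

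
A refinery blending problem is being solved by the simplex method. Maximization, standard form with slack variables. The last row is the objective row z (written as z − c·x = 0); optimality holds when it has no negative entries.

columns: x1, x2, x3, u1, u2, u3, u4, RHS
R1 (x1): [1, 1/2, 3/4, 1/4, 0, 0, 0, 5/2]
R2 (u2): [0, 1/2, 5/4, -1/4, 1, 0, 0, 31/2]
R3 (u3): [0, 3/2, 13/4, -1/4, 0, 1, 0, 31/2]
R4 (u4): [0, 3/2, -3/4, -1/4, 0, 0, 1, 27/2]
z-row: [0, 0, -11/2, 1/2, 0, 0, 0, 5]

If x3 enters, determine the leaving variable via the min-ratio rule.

x1

Column x3 entries and ratios — x1: (5/2)/(3/4) = 10/3; u2: (31/2)/(5/4) = 62/5; u3: (31/2)/(13/4) = 62/13; u4: -3/4 ≤ 0, skip.
Smallest ratio is 10/3 in the row of x1, so x1 leaves.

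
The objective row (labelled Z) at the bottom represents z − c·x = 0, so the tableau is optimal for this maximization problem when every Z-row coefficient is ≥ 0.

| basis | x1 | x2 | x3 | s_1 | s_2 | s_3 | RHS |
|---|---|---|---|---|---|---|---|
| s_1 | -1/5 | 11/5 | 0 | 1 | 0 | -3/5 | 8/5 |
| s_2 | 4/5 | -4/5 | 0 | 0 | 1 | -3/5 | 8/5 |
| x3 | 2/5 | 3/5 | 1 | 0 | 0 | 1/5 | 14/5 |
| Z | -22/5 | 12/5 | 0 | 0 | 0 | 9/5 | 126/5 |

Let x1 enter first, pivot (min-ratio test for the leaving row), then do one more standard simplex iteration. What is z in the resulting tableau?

36

Ratio test on column x1 — row 1: entry -1/5 ≤ 0; row 2: (8/5)/(4/5) = 2; row 3: (14/5)/(2/5) = 7. Minimum is 2 at row 2 (s_2 leaves); pivot element 4/5.
Pivot on row 2; the Z-row RHS becomes 126/5 − (-22/5)·2 = 34.
Next entering variable (most negative Z-row entry -2): x2.
Ratio test on column x2 — row 1: 2/2 = 1; row 2: entry -1 ≤ 0; row 3: 2/1 = 2. Minimum is 1 at row 1 (s_1 leaves); pivot element 2.
After the second pivot the Z-row RHS is 34 − (-2)·1 = 36.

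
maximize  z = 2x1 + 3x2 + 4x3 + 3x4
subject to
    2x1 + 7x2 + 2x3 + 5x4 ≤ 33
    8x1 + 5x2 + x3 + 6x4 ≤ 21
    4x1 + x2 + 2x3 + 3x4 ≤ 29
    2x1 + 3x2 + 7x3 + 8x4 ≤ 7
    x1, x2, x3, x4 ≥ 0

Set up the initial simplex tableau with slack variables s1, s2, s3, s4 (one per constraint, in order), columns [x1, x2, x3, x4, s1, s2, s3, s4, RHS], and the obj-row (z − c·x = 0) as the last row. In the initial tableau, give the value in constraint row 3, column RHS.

29

The RHS of constraint 3 is b_3 = 29.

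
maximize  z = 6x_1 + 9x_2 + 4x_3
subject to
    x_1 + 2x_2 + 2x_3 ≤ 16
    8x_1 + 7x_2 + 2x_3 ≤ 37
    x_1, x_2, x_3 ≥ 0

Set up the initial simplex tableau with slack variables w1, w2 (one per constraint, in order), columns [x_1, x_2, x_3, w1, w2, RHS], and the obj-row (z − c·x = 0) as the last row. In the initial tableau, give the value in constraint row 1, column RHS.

The RHS of constraint 1 is b_1 = 16.

16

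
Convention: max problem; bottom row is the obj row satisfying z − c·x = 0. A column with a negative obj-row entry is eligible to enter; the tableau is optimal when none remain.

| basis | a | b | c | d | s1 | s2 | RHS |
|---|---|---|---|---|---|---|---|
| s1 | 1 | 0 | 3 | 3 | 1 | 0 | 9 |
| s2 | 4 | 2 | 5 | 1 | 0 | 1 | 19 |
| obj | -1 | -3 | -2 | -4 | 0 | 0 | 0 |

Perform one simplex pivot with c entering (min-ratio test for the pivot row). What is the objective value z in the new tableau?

6

Ratio test on column c — row 1: 9/3 = 3; row 2: 19/5 = 19/5. Minimum is 3 at row 1 (s1 leaves); pivot element 3.
Pivot on row 1; the obj-row RHS becomes 0 − (-2)·3 = 6.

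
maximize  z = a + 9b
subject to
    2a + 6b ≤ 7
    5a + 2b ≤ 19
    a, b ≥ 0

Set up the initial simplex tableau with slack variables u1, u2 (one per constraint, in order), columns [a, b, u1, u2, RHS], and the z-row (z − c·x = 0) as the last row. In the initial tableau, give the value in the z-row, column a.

-1

The z-row carries the negated objective coefficients: the a entry is -1.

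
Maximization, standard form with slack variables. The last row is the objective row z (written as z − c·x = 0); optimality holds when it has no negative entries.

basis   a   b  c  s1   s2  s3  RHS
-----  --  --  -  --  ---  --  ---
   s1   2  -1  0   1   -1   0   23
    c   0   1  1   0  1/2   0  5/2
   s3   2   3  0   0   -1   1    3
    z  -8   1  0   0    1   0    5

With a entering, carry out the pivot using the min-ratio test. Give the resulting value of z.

17

Ratio test on column a — row 1: 23/2 = 23/2; row 2: entry 0 ≤ 0; row 3: 3/2 = 3/2. Minimum is 3/2 at row 3 (s3 leaves); pivot element 2.
Pivot on row 3; the z-row RHS becomes 5 − (-8)·(3/2) = 17.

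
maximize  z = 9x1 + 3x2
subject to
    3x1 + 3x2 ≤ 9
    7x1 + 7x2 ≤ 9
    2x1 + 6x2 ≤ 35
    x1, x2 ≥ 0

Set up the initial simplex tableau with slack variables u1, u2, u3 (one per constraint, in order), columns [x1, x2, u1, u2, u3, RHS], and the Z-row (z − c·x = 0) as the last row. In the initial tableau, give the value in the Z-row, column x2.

The Z-row carries the negated objective coefficients: the x2 entry is -3.

-3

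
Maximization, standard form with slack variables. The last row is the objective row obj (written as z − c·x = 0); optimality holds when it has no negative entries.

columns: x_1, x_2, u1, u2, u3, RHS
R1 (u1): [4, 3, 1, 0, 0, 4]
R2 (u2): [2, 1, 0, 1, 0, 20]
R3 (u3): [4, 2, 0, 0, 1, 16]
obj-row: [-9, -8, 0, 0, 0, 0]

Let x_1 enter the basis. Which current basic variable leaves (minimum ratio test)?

Column x_1 entries and ratios — u1: 4/4 = 1; u2: 20/2 = 10; u3: 16/4 = 4.
Smallest ratio is 1 in the row of u1, so u1 leaves.

u1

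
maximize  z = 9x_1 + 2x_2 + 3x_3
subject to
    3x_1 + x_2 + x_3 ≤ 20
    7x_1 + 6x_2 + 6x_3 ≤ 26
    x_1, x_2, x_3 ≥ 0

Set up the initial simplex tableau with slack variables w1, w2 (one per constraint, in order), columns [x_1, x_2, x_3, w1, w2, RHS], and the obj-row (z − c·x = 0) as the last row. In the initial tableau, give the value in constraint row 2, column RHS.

The RHS of constraint 2 is b_2 = 26.

26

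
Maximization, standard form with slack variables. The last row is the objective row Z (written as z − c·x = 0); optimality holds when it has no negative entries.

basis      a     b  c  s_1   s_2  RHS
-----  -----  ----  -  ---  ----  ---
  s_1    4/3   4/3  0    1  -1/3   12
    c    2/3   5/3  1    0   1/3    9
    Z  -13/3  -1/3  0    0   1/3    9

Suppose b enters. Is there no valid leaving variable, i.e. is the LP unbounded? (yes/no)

Column b has positive entries in row(s) 1, 2, so the ratio test bounds it — not unbounded.

no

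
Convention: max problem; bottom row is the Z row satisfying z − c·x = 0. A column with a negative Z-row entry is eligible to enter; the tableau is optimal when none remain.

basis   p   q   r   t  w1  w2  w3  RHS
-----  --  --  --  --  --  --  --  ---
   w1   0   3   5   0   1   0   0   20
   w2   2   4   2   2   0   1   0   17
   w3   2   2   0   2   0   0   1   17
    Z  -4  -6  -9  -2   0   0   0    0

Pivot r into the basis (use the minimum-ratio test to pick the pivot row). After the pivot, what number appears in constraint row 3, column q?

2

Ratio test on column r — row 1: 20/5 = 4; row 2: 17/2 = 17/2; row 3: entry 0 ≤ 0. Minimum is 4 at row 1 (w1 leaves); pivot element 5.
Divide row 1 by 5; eliminate column r from the other rows.
Row 3 update in column q: 2 − 0·(3/5) = 2.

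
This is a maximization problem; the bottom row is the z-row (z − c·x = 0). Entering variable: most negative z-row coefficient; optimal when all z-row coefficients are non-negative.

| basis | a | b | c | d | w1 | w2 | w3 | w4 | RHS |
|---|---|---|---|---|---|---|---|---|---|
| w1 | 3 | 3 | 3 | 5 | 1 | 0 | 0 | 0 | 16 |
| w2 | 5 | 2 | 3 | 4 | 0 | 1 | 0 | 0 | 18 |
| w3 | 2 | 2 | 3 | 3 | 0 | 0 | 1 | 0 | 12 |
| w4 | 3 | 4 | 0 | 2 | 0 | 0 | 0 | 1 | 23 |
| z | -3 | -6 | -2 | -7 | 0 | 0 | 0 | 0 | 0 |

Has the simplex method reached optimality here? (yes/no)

The z-row has a negative entry -7 in column d, so it is not optimal.

no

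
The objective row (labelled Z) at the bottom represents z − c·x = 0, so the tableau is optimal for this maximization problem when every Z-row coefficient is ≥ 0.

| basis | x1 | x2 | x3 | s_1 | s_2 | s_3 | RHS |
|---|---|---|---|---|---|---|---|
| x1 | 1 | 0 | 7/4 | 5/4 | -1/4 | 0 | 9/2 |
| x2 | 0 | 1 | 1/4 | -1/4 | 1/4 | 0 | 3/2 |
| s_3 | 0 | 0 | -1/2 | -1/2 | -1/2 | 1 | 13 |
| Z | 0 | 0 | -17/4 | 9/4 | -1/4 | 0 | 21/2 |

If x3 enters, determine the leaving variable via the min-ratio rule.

x1

Column x3 entries and ratios — x1: (9/2)/(7/4) = 18/7; x2: (3/2)/(1/4) = 6; s_3: -1/2 ≤ 0, skip.
Smallest ratio is 18/7 in the row of x1, so x1 leaves.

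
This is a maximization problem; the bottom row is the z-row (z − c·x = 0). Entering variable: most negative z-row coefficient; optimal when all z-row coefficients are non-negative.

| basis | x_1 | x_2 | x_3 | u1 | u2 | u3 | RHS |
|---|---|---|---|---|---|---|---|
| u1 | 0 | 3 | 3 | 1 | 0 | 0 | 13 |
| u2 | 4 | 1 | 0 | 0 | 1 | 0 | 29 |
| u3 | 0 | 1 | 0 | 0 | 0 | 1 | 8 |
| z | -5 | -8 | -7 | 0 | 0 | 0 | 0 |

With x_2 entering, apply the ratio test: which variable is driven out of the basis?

u1

Column x_2 entries and ratios — u1: 13/3 = 13/3; u2: 29/1 = 29; u3: 8/1 = 8.
Smallest ratio is 13/3 in the row of u1, so u1 leaves.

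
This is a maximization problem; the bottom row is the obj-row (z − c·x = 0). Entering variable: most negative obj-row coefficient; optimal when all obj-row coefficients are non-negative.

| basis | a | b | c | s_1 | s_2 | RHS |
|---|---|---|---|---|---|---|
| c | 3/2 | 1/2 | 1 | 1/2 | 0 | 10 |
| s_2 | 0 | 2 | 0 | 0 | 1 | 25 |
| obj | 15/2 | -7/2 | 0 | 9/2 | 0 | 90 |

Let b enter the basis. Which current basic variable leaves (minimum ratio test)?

Column b entries and ratios — c: 10/(1/2) = 20; s_2: 25/2 = 25/2.
Smallest ratio is 25/2 in the row of s_2, so s_2 leaves.

s_2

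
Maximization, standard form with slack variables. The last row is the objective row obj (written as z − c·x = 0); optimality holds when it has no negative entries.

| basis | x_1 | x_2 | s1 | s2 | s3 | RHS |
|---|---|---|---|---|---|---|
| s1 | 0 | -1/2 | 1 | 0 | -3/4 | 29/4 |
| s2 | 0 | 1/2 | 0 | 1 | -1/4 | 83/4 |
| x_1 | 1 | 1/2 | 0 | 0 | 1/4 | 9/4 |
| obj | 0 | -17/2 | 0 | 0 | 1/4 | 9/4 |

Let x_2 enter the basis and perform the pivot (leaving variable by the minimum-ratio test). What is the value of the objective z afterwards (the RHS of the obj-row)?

Ratio test on column x_2 — row 1: entry -1/2 ≤ 0; row 2: (83/4)/(1/2) = 83/2; row 3: (9/4)/(1/2) = 9/2. Minimum is 9/2 at row 3 (x_1 leaves); pivot element 1/2.
Pivot on row 3; the obj-row RHS becomes 9/4 − (-17/2)·(9/2) = 81/2.

81/2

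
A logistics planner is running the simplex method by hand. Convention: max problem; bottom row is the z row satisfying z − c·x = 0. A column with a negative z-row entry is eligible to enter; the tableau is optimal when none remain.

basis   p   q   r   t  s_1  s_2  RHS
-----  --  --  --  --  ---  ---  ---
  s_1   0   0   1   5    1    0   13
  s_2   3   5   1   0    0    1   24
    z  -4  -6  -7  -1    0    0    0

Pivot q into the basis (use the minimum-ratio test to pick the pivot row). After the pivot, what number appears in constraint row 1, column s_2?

0

Ratio test on column q — row 1: entry 0 ≤ 0; row 2: 24/5 = 24/5. Minimum is 24/5 at row 2 (s_2 leaves); pivot element 5.
Divide row 2 by 5; eliminate column q from the other rows.
Row 1 update in column s_2: 0 − 0·(1/5) = 0.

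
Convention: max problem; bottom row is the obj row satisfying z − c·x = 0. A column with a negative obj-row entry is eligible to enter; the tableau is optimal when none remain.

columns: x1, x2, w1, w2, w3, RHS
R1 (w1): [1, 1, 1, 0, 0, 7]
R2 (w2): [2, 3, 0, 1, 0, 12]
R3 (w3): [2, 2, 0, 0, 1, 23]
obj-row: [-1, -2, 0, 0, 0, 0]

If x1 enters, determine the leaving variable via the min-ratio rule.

w2

Column x1 entries and ratios — w1: 7/1 = 7; w2: 12/2 = 6; w3: 23/2 = 23/2.
Smallest ratio is 6 in the row of w2, so w2 leaves.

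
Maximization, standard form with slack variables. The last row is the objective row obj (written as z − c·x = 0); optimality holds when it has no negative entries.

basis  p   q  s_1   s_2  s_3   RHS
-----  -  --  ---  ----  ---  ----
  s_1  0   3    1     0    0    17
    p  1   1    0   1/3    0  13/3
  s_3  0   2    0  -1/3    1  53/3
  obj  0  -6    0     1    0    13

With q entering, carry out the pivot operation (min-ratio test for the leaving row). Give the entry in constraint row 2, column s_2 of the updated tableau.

1/3

Ratio test on column q — row 1: 17/3 = 17/3; row 2: (13/3)/1 = 13/3; row 3: (53/3)/2 = 53/6. Minimum is 13/3 at row 2 (p leaves); pivot element 1.
Divide row 2 by 1; eliminate column q from the other rows.
In the new row 2, the s_2 entry is the old entry divided by the pivot: (1/3)/1 = 1/3.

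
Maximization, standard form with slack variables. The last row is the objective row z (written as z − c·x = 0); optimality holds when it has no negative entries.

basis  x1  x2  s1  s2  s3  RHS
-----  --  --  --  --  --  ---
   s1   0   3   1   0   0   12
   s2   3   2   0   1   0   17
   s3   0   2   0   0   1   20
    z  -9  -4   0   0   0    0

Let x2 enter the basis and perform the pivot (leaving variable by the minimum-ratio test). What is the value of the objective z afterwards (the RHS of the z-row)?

Ratio test on column x2 — row 1: 12/3 = 4; row 2: 17/2 = 17/2; row 3: 20/2 = 10. Minimum is 4 at row 1 (s1 leaves); pivot element 3.
Pivot on row 1; the z-row RHS becomes 0 − (-4)·4 = 16.

16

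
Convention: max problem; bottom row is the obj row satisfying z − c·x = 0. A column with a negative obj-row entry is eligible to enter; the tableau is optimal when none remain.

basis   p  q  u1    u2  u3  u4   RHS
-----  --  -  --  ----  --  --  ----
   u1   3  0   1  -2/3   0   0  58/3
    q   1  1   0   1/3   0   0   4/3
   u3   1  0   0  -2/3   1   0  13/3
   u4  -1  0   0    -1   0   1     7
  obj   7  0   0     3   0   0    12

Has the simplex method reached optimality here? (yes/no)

Every obj-row coefficient is ≥ 0, so the tableau is optimal.

yes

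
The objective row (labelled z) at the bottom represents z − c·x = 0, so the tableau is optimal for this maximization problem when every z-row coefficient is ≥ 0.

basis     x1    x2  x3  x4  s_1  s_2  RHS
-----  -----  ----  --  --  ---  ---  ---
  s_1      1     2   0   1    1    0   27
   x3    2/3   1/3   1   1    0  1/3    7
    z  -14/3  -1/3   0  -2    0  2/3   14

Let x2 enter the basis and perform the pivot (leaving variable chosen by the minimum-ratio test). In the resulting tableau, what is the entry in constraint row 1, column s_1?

1/2

Ratio test on column x2 — row 1: 27/2 = 27/2; row 2: 7/(1/3) = 21. Minimum is 27/2 at row 1 (s_1 leaves); pivot element 2.
Divide row 1 by 2; eliminate column x2 from the other rows.
In the new row 1, the s_1 entry is the old entry divided by the pivot: 1/2 = 1/2.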